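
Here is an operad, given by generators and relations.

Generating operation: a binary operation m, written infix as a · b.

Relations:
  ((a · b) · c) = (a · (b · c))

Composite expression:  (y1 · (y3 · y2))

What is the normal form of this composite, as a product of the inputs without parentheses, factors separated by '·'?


Associativity of m dissolves the nesting; only the y-input order survives.
(y3 · y2) flattens to y3 · y2
(y1 · (y3 · y2)) flattens to y1 · y3 · y2

y1 · y3 · y2


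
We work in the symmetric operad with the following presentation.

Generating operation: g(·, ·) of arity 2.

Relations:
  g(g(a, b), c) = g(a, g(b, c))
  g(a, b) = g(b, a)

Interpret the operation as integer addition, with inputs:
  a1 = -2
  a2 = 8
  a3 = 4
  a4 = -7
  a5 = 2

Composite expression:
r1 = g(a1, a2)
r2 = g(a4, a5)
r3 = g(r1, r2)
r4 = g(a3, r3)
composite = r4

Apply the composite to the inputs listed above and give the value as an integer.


5

g(a1, a2) = 6
g(a4, a5) = -5
g(g(a1, a2), g(a4, a5)) = 1
g(a3, g(g(a1, a2), g(a4, a5))) = 5


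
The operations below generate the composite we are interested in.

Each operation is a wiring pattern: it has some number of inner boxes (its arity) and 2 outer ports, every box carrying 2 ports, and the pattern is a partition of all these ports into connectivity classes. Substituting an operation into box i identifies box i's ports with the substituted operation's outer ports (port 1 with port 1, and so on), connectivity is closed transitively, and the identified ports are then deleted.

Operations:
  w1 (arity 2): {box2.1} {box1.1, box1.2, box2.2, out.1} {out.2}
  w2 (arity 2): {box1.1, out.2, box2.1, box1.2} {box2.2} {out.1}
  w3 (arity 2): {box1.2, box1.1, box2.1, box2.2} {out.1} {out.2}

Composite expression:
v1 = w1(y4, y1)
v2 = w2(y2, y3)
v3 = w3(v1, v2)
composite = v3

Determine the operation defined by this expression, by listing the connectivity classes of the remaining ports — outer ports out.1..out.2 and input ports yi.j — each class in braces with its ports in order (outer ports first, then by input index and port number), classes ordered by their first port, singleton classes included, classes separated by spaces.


{out.1} {out.2} {y1.1} {y1.2, y2.1, y2.2, y3.1, y4.1, y4.2} {y3.2}

Treat the ports identified at w3 as solder joints: merge, then drop.
the subtree at w1 composes to {out.1, y1.2, y4.1, y4.2} {out.2} {y1.1} on (y4, y1); out.j = own outer ports
the subtree at w2 composes to {out.1} {out.2, y2.1, y2.2, y3.1} {y3.2} on (y2, y3); out.j = own outer ports
the subtree at w3 composes to {out.1} {out.2} {y1.1} {y1.2, y2.1, y2.2, y3.1, y4.1, y4.2} {y3.2} on (y4, y1, y2, y3); out.j = own outer ports


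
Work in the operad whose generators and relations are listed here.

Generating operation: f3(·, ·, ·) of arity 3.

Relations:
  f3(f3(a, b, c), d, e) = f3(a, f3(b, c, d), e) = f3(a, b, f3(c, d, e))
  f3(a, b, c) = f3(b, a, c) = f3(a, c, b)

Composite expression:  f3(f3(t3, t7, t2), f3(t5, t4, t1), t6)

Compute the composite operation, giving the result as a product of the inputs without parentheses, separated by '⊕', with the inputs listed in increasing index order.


t1 ⊕ t2 ⊕ t3 ⊕ t4 ⊕ t5 ⊕ t6 ⊕ t7

With f3 associative and commutative, the t-input set is all that matters.
f3(t3, t7, t2) flattens to t3 ⊕ t7 ⊕ t2
f3(t5, t4, t1) flattens to t5 ⊕ t4 ⊕ t1
f3(f3(t3, t7, t2), f3(t5, t4, t1), t6) flattens to t3 ⊕ t7 ⊕ t2 ⊕ t5 ⊕ t4 ⊕ t1 ⊕ t6
rearranged into index order: t1 ⊕ t2 ⊕ t3 ⊕ t4 ⊕ t5 ⊕ t6 ⊕ t7


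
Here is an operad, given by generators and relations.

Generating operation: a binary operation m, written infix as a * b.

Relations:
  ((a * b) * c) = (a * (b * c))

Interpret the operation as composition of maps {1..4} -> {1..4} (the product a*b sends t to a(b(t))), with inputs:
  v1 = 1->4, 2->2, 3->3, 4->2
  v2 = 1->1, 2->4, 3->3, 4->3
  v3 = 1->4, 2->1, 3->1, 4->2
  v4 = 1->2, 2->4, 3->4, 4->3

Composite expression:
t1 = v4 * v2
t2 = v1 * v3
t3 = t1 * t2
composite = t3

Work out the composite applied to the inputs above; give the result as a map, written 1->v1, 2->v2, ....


1->3, 2->4, 3->4, 4->3

(v4 * v2) = 1->2, 2->3, 3->4, 4->4
(v1 * v3) = 1->2, 2->4, 3->4, 4->2
((v4 * v2) * (v1 * v3)) = 1->3, 2->4, 3->4, 4->3


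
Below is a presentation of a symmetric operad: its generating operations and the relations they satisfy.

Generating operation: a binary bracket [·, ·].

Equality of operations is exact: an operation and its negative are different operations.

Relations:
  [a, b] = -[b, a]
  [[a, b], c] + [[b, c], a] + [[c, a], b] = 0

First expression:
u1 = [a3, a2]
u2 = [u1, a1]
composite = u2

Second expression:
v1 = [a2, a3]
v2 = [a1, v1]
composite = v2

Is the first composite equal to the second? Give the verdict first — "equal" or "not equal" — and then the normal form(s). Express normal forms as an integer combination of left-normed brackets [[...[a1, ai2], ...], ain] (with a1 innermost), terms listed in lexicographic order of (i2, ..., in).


Reducing the first expression gives [[a1, a2], a3] - [[a1, a3], a2]
Reducing the second expression gives [[a1, a2], a3] - [[a1, a3], a2]
The forms coincide; equal.

equal; both compose to [[a1, a2], a3] - [[a1, a3], a2]


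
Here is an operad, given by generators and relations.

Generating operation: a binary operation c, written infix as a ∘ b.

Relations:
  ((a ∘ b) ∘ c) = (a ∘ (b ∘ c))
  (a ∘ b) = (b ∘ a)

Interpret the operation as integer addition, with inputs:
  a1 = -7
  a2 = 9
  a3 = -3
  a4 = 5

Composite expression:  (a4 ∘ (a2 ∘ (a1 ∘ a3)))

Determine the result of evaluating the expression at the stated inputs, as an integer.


4

(a1 ∘ a3) = -10
(a2 ∘ (a1 ∘ a3)) = -1
(a4 ∘ (a2 ∘ (a1 ∘ a3))) = 4


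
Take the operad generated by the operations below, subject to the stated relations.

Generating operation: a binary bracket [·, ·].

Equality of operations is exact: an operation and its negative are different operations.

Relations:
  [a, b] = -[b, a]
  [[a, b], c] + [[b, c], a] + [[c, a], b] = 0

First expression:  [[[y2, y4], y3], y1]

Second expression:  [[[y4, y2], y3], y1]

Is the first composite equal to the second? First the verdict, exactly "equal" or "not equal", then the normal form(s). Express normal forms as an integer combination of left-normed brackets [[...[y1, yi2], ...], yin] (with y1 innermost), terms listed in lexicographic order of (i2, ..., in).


not equal — first -[[[y1, y2], y4], y3] + [[[y1, y3], y2], y4] - [[[y1, y3], y4], y2] + [[[y1, y4], y2], y3], second [[[y1, y2], y4], y3] - [[[y1, y3], y2], y4] + [[[y1, y3], y4], y2] - [[[y1, y4], y2], y3]

In normal form, the first expression is -[[[y1, y2], y4], y3] + [[[y1, y3], y2], y4] - [[[y1, y3], y4], y2] + [[[y1, y4], y2], y3]
In normal form, the second expression is [[[y1, y2], y4], y3] - [[[y1, y3], y2], y4] + [[[y1, y3], y4], y2] - [[[y1, y4], y2], y3]
No match — not equal.


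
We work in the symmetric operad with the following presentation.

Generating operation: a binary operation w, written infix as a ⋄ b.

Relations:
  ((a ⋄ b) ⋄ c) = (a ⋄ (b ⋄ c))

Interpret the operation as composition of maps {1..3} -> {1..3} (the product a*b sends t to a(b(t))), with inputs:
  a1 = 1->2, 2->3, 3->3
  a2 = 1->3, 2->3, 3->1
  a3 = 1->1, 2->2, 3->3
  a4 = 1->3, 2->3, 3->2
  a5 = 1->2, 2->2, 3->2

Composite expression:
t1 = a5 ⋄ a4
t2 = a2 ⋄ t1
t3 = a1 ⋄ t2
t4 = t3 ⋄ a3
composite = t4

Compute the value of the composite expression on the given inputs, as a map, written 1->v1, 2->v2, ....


(a5 ⋄ a4) = 1->2, 2->2, 3->2
(a2 ⋄ (a5 ⋄ a4)) = 1->3, 2->3, 3->3
(a1 ⋄ (a2 ⋄ (a5 ⋄ a4))) = 1->3, 2->3, 3->3
((a1 ⋄ (a2 ⋄ (a5 ⋄ a4))) ⋄ a3) = 1->3, 2->3, 3->3

1->3, 2->3, 3->3


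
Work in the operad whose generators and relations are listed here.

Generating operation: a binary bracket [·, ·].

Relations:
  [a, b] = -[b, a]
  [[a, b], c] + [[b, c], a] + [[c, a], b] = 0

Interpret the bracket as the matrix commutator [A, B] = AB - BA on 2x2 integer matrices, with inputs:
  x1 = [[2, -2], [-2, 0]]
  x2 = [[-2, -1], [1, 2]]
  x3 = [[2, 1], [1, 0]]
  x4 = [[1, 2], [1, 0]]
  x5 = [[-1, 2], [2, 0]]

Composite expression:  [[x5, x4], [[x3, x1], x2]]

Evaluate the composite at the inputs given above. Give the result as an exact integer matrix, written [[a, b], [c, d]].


[[168, 96], [-96, -168]]


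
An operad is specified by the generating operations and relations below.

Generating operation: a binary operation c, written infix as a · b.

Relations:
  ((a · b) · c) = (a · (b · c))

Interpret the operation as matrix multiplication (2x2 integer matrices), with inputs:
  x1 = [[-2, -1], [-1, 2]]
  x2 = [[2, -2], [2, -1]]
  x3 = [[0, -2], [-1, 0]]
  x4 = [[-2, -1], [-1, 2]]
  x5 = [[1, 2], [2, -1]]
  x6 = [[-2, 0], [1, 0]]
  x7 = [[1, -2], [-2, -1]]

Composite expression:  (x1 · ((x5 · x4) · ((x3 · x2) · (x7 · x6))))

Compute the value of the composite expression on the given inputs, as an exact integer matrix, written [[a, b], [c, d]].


[[214, 0], [-198, 0]]

(x5 · x4) = [[-4, 3], [-3, -4]]
(x3 · x2) = [[-4, 2], [-2, 2]]
(x7 · x6) = [[-4, 0], [3, 0]]
((x3 · x2) · (x7 · x6)) = [[22, 0], [14, 0]]
((x5 · x4) · ((x3 · x2) · (x7 · x6))) = [[-46, 0], [-122, 0]]
(x1 · ((x5 · x4) · ((x3 · x2) · (x7 · x6)))) = [[214, 0], [-198, 0]]


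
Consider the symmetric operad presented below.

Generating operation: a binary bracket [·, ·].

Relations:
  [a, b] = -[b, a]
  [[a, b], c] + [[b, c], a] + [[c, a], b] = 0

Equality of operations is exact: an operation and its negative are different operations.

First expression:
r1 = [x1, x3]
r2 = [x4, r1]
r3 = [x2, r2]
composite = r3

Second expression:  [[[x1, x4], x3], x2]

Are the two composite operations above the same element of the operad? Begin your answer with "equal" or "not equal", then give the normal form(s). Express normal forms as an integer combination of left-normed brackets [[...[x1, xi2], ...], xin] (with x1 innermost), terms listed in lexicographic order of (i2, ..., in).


not equal; first: [[[x1, x3], x4], x2]; second: [[[x1, x4], x3], x2]

The first expression reduces to [[[x1, x3], x4], x2]
The second expression reduces to [[[x1, x4], x3], x2]
The normal forms differ: not equal.


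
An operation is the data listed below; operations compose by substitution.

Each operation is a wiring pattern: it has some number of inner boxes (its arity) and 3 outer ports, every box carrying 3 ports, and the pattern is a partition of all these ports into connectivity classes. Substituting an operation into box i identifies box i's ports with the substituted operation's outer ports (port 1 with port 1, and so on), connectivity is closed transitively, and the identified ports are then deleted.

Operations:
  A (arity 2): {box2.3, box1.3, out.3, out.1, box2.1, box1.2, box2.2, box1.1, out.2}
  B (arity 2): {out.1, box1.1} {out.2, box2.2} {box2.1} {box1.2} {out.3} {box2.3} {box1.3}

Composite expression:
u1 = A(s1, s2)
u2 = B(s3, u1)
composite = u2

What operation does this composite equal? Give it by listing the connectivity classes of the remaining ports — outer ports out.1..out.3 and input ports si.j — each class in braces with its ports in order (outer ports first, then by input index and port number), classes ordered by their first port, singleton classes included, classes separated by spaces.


{out.1, s3.1} {out.2, s1.1, s1.2, s1.3, s2.1, s2.2, s2.3} {out.3} {s3.2} {s3.3}

Reachability decides: close wires over B-identified ports.
A over (s1, s2) gives {out.1, out.2, out.3, s1.1, s1.2, s1.3, s2.1, s2.2, s2.3}, out.j being that stage's outer ports
B over (s3, s1, s2) gives {out.1, s3.1} {out.2, s1.1, s1.2, s1.3, s2.1, s2.2, s2.3} {out.3} {s3.2} {s3.3}, out.j being that stage's outer ports


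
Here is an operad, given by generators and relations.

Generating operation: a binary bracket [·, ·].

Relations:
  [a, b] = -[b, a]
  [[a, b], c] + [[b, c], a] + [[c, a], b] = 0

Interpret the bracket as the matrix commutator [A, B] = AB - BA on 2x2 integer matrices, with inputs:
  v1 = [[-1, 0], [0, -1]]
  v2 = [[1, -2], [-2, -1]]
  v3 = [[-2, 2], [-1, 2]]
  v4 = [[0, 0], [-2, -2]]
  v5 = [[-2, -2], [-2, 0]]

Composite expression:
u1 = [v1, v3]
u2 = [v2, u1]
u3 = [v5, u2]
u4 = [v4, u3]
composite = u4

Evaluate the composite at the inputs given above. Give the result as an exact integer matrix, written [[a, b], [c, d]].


[[0, 0], [0, 0]]

[v1, v3] = [[0, 0], [0, 0]]
[v2, [v1, v3]] = [[0, 0], [0, 0]]
[v5, [v2, [v1, v3]]] = [[0, 0], [0, 0]]
[v4, [v5, [v2, [v1, v3]]]] = [[0, 0], [0, 0]]


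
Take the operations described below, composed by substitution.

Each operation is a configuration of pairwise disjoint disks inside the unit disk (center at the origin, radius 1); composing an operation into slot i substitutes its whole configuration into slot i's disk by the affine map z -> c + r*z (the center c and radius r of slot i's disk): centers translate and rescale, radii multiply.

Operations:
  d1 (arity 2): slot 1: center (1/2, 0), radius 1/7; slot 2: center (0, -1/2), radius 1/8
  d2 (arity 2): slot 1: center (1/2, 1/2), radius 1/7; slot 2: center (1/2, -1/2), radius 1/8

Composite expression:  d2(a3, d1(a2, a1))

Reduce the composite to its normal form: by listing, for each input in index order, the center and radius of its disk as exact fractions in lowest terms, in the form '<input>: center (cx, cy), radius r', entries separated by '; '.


a1: center (1/2, -9/16), radius 1/64; a2: center (9/16, -1/2), radius 1/56; a3: center (1/2, 1/2), radius 1/7

Nesting under d2 composes maps z -> c + r*z down each a-path.
input a3: composing its 1 substitution step yields center (1/2, 1/2), radius 1/7
input a2: composing its 2 substitution steps yields center (9/16, -1/2), radius 1/56
input a1: composing its 2 substitution steps yields center (1/2, -9/16), radius 1/64


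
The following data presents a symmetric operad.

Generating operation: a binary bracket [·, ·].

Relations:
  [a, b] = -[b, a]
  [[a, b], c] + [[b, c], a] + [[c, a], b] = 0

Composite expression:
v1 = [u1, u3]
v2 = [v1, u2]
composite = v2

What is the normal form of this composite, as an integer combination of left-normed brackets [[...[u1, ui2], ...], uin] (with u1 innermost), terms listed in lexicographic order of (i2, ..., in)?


[[u1, u3], u2]

Expand each bracket as ab - ba; the u1-initial words give the coefficients.
Composite bracket: [[u1, u3], u2]
Full expansion: 4 signed words from ab - ba (2^2 = 4).
The u1-initial words carry the normal form:
  sign of u1u3u2 is +1, so it contributes +[[u1, u3], u2]


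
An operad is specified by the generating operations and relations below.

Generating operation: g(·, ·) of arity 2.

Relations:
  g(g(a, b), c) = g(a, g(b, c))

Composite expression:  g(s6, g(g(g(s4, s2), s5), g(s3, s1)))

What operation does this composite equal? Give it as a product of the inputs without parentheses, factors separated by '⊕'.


s6 ⊕ s4 ⊕ s2 ⊕ s5 ⊕ s3 ⊕ s1

The g-tree's shape is irrelevant; the s-reading-order decides.
g(s4, s2) linearizes to s4 ⊕ s2
g(g(s4, s2), s5) linearizes to s4 ⊕ s2 ⊕ s5
g(s3, s1) linearizes to s3 ⊕ s1
g(g(g(s4, s2), s5), g(s3, s1)) linearizes to s4 ⊕ s2 ⊕ s5 ⊕ s3 ⊕ s1
g(s6, g(g(g(s4, s2), s5), g(s3, s1))) linearizes to s6 ⊕ s4 ⊕ s2 ⊕ s5 ⊕ s3 ⊕ s1


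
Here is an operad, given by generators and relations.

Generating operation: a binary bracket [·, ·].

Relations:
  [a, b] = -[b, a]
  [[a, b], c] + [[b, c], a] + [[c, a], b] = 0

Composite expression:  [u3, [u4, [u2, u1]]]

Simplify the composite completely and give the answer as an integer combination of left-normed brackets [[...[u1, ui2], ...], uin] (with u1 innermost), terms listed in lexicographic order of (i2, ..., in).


-[[[u1, u2], u4], u3]

Expand each bracket as ab - ba; the u1-initial words give the coefficients.
Composite bracket: [u3, [u4, [u2, u1]]]
The bracket unfolds into 8 signed words via [a, b] = ab - ba (2^3 = 8).
Coefficients come from the u1-initial words:
  sign of u1u2u4u3 is -1, so it contributes -[[[u1, u2], u4], u3]


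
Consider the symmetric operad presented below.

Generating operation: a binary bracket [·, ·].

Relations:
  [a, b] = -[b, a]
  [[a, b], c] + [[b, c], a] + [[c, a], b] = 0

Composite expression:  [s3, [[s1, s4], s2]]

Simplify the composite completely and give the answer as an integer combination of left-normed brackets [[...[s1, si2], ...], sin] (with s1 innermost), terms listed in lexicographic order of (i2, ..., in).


Left-normed coefficients sit on the s1-initial expansion words.
Composite bracket: [s3, [[s1, s4], s2]]
Full expansion: 8 signed words from ab - ba (2^3 = 8).
Coefficients come from the s1-initial words:
  s1s4s2s3 (sign -1) contributes -[[[s1, s4], s2], s3]

-[[[s1, s4], s2], s3]


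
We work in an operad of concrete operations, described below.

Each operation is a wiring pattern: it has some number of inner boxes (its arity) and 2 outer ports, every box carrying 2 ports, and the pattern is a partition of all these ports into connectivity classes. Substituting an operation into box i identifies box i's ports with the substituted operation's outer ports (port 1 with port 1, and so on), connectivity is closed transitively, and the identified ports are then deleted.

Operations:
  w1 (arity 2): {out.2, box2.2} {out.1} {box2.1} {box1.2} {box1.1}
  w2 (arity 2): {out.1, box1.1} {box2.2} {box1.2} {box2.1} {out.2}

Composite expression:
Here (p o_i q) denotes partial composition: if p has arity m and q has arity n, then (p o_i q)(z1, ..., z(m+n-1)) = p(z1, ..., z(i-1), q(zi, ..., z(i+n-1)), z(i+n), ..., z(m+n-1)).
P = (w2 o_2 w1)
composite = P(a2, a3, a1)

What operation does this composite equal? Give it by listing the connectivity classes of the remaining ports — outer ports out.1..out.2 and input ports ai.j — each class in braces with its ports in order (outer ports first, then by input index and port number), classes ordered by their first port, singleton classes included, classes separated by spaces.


Reachability decides: close wires over w2-identified ports.
after w1, the pattern on (a3, a1) reads {out.1} {out.2, a1.2} {a1.1} {a3.1} {a3.2} (out.j = its outer ports)
after w2, the pattern on (a2, a3, a1) reads {out.1, a2.1} {out.2} {a1.1} {a1.2} {a2.2} {a3.1} {a3.2} (out.j = its outer ports)

{out.1, a2.1} {out.2} {a1.1} {a1.2} {a2.2} {a3.1} {a3.2}


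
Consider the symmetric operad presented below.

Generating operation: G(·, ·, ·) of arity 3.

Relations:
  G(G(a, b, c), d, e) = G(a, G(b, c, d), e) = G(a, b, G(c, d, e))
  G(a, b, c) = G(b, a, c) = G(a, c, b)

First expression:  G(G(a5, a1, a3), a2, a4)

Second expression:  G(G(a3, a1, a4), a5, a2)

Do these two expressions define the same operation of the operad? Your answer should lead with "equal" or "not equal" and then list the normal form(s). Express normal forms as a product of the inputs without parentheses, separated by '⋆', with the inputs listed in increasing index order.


equal — both sides give a1 ⋆ a2 ⋆ a3 ⋆ a4 ⋆ a5

Normal form of the first expression: a1 ⋆ a2 ⋆ a3 ⋆ a4 ⋆ a5
Normal form of the second expression: a1 ⋆ a2 ⋆ a3 ⋆ a4 ⋆ a5
The forms coincide; equal.


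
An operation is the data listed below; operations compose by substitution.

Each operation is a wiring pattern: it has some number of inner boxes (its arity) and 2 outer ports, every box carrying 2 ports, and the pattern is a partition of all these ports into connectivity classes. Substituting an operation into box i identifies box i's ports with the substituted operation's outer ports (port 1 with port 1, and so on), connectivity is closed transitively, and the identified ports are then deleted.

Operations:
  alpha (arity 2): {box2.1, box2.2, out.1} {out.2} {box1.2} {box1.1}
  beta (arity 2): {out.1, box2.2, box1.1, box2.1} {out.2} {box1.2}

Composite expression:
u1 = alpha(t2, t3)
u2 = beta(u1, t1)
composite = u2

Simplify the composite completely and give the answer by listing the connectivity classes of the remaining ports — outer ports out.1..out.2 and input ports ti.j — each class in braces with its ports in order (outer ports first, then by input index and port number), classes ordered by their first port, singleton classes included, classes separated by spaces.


Two ports join when wires chain via beta-identified ports.
stage alpha: inputs (t2, t3), connectivity {out.1, t3.1, t3.2} {out.2} {t2.1} {t2.2}, out.j its boundary
stage beta: inputs (t2, t3, t1), connectivity {out.1, t1.1, t1.2, t3.1, t3.2} {out.2} {t2.1} {t2.2}, out.j its boundary

{out.1, t1.1, t1.2, t3.1, t3.2} {out.2} {t2.1} {t2.2}


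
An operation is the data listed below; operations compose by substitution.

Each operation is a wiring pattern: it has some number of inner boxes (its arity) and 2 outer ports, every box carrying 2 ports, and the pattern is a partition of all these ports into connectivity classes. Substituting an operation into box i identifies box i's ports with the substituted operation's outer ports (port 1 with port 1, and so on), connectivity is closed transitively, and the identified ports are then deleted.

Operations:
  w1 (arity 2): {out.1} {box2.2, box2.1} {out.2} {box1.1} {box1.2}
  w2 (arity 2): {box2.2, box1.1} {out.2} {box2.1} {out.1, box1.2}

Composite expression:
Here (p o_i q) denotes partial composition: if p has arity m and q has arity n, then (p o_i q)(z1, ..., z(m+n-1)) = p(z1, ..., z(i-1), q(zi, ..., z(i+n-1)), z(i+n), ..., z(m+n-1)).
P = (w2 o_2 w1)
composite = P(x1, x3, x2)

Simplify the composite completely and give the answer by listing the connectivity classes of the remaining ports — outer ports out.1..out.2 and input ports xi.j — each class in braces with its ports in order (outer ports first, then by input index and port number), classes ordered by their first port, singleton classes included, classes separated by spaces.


{out.1, x1.2} {out.2} {x1.1} {x2.1, x2.2} {x3.1} {x3.2}

Connectivity passes through glued w2-boundaries; trace each wire chain.
composing w1 on (x3, x2), with out.j its own outer ports: {out.1} {out.2} {x2.1, x2.2} {x3.1} {x3.2}
composing w2 on (x1, x3, x2), with out.j its own outer ports: {out.1, x1.2} {out.2} {x1.1} {x2.1, x2.2} {x3.1} {x3.2}


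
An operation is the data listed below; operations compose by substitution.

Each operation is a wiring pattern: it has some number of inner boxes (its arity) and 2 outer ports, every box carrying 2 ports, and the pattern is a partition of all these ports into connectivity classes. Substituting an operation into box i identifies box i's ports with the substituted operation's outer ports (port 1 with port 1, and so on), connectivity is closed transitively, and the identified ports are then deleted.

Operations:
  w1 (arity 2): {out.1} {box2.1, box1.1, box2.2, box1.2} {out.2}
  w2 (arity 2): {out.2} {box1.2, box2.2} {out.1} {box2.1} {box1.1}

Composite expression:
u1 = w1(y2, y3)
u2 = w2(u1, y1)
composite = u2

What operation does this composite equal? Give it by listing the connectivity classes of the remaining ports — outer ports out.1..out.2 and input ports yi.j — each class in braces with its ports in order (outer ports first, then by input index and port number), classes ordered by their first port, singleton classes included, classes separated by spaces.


{out.1} {out.2} {y1.1} {y1.2} {y2.1, y2.2, y3.1, y3.2}

Two ports join when wires chain via w2-identified ports.
w1 over (y2, y3) gives {out.1} {out.2} {y2.1, y2.2, y3.1, y3.2}, out.j being that stage's outer ports
w2 over (y2, y3, y1) gives {out.1} {out.2} {y1.1} {y1.2} {y2.1, y2.2, y3.1, y3.2}, out.j being that stage's outer ports


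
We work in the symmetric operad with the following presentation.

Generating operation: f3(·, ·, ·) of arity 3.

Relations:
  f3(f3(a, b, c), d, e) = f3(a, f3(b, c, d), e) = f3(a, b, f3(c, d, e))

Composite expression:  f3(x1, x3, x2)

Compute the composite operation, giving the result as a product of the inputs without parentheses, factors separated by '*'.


x1 * x3 * x2

The f3-tree's shape is irrelevant; the x-reading-order decides.
f3(x1, x3, x2) unparenthesizes to x1 * x3 * x2


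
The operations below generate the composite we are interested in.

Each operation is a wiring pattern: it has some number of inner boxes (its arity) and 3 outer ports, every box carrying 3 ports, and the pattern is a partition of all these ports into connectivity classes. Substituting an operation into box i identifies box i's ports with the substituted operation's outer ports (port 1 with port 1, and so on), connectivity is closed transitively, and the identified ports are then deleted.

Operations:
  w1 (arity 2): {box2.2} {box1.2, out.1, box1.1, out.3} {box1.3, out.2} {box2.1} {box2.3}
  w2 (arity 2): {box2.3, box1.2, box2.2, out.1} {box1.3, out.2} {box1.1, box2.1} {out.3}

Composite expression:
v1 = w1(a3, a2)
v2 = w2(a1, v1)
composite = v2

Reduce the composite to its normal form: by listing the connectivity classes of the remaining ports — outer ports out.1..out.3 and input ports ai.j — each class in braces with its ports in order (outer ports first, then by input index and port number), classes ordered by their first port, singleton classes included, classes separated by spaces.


Reachability decides: close wires over w2-identified ports.
w1 over (a3, a2) gives {out.1, out.3, a3.1, a3.2} {out.2, a3.3} {a2.1} {a2.2} {a2.3}, out.j being that stage's outer ports
w2 over (a1, a3, a2) gives {out.1, a1.1, a1.2, a3.1, a3.2, a3.3} {out.2, a1.3} {out.3} {a2.1} {a2.2} {a2.3}, out.j being that stage's outer ports

{out.1, a1.1, a1.2, a3.1, a3.2, a3.3} {out.2, a1.3} {out.3} {a2.1} {a2.2} {a2.3}


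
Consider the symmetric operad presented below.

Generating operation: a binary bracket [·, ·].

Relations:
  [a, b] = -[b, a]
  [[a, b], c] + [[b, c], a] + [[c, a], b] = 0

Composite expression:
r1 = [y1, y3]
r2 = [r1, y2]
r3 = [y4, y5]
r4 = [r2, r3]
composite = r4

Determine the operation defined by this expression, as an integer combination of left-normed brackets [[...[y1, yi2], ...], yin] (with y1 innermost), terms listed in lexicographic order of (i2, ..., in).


[[[[y1, y3], y2], y4], y5] - [[[[y1, y3], y2], y5], y4]

In the tensor algebra, words opening y1 carry the y1-anchored form.
Composite bracket: [[[y1, y3], y2], [y4, y5]]
Full expansion: 16 signed words from ab - ba (2^4 = 16).
The y1-initial words carry the normal form:
  sign of y1y3y2y4y5 is +1, so it contributes +[[[[y1, y3], y2], y4], y5]
  sign of y1y3y2y5y4 is -1, so it contributes -[[[[y1, y3], y2], y5], y4]


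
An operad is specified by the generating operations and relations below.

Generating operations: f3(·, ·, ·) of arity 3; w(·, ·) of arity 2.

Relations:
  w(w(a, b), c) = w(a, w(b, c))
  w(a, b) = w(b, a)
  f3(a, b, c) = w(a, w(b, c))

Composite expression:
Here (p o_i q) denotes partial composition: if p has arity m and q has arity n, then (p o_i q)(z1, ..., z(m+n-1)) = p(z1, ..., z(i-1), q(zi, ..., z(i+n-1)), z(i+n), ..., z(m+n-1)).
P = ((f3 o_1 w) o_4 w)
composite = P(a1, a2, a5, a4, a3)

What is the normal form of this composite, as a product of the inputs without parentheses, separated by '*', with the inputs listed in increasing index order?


a1 * a2 * a3 * a4 * a5


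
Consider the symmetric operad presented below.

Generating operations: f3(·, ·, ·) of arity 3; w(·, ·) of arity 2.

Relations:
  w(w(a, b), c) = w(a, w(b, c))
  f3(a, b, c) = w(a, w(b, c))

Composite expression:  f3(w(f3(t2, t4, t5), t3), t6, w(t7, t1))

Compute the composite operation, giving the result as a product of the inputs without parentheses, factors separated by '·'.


t2 · t4 · t5 · t3 · t6 · t7 · t1

All parenthesizations of f3 agree; list the t-inputs left to right.
f3(t2, t4, t5) reduces to t2 · t4 · t5
w(f3(t2, t4, t5), t3) reduces to t2 · t4 · t5 · t3
w(t7, t1) reduces to t7 · t1
f3(w(f3(t2, t4, t5), t3), t6, w(t7, t1)) reduces to t2 · t4 · t5 · t3 · t6 · t7 · t1


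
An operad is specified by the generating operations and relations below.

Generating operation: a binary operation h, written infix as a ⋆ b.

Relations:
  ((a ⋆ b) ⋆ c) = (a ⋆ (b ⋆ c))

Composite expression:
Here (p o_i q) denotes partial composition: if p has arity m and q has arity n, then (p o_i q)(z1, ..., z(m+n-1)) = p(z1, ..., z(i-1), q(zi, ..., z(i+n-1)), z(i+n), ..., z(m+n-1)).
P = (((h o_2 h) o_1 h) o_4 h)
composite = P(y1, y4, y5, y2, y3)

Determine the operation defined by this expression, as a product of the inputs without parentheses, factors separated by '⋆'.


y1 ⋆ y4 ⋆ y5 ⋆ y2 ⋆ y3

Key point: h is associative — brackets drop, the y-order remains.
(y1 ⋆ y4) flattens to y1 ⋆ y4
(y2 ⋆ y3) flattens to y2 ⋆ y3
(y5 ⋆ (y2 ⋆ y3)) flattens to y5 ⋆ y2 ⋆ y3
((y1 ⋆ y4) ⋆ (y5 ⋆ (y2 ⋆ y3))) flattens to y1 ⋆ y4 ⋆ y5 ⋆ y2 ⋆ y3


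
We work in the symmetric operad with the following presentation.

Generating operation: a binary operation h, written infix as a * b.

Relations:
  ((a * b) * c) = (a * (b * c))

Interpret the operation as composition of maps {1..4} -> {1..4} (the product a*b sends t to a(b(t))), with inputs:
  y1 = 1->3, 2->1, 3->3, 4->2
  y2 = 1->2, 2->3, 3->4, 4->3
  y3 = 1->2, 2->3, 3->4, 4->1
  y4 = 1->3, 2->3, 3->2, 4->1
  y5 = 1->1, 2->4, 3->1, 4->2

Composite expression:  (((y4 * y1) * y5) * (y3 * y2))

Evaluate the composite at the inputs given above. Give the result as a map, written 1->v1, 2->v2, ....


(y4 * y1) = 1->2, 2->3, 3->2, 4->3
((y4 * y1) * y5) = 1->2, 2->3, 3->2, 4->3
(y3 * y2) = 1->3, 2->4, 3->1, 4->4
(((y4 * y1) * y5) * (y3 * y2)) = 1->2, 2->3, 3->2, 4->3

1->2, 2->3, 3->2, 4->3


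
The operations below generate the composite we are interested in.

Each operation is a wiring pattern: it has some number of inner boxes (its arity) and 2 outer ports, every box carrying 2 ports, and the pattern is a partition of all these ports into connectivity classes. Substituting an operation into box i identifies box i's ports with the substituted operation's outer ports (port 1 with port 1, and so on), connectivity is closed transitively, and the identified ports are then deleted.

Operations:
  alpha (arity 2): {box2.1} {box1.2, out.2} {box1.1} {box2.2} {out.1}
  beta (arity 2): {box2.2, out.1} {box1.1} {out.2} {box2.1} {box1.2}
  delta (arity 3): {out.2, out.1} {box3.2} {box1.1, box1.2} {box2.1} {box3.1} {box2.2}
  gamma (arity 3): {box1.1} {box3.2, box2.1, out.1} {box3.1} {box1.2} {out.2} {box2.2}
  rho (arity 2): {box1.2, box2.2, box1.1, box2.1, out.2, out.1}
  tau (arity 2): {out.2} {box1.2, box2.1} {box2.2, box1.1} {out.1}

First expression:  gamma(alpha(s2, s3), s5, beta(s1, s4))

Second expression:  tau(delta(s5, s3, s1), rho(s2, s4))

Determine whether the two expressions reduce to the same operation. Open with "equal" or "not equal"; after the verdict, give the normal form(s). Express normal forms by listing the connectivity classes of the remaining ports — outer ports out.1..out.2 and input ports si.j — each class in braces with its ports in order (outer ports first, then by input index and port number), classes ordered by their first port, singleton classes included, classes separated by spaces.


not equal; first: {out.1, s5.1} {out.2} {s1.1} {s1.2} {s2.1} {s2.2} {s3.1} {s3.2} {s4.1} {s4.2} {s5.2}; second: {out.1} {out.2} {s1.1} {s1.2} {s2.1, s2.2, s4.1, s4.2} {s3.1} {s3.2} {s5.1, s5.2}

Reducing the first expression gives {out.1, s5.1} {out.2} {s1.1} {s1.2} {s2.1} {s2.2} {s3.1} {s3.2} {s4.1} {s4.2} {s5.2}
Reducing the second expression gives {out.1} {out.2} {s1.1} {s1.2} {s2.1, s2.2, s4.1, s4.2} {s3.1} {s3.2} {s5.1, s5.2}
The forms do not match — not equal.


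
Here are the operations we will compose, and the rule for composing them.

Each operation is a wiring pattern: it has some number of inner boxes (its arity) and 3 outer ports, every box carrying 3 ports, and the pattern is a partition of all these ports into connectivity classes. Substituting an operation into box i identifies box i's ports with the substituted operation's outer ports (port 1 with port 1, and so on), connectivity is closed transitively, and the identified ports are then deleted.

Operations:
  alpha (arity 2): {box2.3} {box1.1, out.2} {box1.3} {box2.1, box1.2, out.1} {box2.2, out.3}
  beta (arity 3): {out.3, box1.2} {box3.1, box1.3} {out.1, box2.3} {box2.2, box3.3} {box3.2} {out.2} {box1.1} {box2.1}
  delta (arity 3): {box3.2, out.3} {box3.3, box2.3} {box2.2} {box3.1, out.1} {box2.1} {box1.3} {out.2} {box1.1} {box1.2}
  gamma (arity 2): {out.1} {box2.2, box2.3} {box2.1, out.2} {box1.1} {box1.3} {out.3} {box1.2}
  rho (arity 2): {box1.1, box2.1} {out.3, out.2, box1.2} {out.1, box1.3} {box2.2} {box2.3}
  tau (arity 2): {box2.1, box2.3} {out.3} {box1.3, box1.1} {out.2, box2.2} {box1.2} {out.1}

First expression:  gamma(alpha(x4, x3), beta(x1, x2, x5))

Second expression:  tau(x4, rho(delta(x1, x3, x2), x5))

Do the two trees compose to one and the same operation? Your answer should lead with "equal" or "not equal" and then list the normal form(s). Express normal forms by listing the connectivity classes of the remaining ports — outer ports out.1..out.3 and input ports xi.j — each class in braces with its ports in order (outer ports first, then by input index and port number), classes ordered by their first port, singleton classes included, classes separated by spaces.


not equal: they reduce to {out.1} {out.2, x2.3} {out.3} {x1.1} {x1.2} {x1.3, x5.1} {x2.1} {x2.2, x5.3} {x3.1, x4.2} {x3.2} {x3.3} {x4.1} {x4.3} {x5.2} and {out.1} {out.2, x2.2} {out.3} {x1.1} {x1.2} {x1.3} {x2.1, x5.1} {x2.3, x3.3} {x3.1} {x3.2} {x4.1, x4.3} {x4.2} {x5.2} {x5.3}

Reducing the first expression gives {out.1} {out.2, x2.3} {out.3} {x1.1} {x1.2} {x1.3, x5.1} {x2.1} {x2.2, x5.3} {x3.1, x4.2} {x3.2} {x3.3} {x4.1} {x4.3} {x5.2}
Reducing the second expression gives {out.1} {out.2, x2.2} {out.3} {x1.1} {x1.2} {x1.3} {x2.1, x5.1} {x2.3, x3.3} {x3.1} {x3.2} {x4.1, x4.3} {x4.2} {x5.2} {x5.3}
Different reductions; not equal.


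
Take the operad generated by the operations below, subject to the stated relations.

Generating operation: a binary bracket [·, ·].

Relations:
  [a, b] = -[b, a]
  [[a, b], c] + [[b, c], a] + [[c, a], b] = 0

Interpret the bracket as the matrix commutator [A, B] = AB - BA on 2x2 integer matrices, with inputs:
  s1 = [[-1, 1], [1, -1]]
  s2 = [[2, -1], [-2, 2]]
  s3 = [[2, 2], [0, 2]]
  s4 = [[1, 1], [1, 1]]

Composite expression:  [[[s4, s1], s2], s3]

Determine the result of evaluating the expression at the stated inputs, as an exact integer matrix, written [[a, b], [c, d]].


[[0, 0], [0, 0]]

[s4, s1] = [[0, 0], [0, 0]]
[[s4, s1], s2] = [[0, 0], [0, 0]]
[[[s4, s1], s2], s3] = [[0, 0], [0, 0]]


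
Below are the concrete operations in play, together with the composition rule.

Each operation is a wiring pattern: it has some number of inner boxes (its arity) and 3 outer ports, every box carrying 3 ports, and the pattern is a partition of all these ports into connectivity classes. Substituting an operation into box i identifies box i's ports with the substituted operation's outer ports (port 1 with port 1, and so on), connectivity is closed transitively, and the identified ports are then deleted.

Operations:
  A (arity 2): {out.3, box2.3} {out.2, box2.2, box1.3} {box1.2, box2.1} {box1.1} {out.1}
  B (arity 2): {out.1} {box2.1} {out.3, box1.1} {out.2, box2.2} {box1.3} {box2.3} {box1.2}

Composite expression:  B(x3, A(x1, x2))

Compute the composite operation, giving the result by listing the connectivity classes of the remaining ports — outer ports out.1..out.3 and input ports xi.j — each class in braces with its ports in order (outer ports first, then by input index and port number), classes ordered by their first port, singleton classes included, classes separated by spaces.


{out.1} {out.2, x1.3, x2.2} {out.3, x3.1} {x1.1} {x1.2, x2.1} {x2.3} {x3.2} {x3.3}

Reachability decides: close wires over B-identified ports.
through A, on inputs (x1, x2): {out.1} {out.2, x1.3, x2.2} {out.3, x2.3} {x1.1} {x1.2, x2.1} (out.j = stage outer ports)
through B, on inputs (x3, x1, x2): {out.1} {out.2, x1.3, x2.2} {out.3, x3.1} {x1.1} {x1.2, x2.1} {x2.3} {x3.2} {x3.3} (out.j = stage outer ports)


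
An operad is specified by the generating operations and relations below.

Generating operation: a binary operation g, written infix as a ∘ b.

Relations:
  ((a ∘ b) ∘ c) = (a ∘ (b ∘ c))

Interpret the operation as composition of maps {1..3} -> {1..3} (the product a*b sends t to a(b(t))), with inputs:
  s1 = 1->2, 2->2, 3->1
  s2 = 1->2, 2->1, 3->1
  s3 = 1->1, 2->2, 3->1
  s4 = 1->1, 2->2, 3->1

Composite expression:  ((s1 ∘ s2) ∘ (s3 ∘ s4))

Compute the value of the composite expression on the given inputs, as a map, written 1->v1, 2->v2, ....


1->2, 2->2, 3->2

(s1 ∘ s2) = 1->2, 2->2, 3->2
(s3 ∘ s4) = 1->1, 2->2, 3->1
((s1 ∘ s2) ∘ (s3 ∘ s4)) = 1->2, 2->2, 3->2


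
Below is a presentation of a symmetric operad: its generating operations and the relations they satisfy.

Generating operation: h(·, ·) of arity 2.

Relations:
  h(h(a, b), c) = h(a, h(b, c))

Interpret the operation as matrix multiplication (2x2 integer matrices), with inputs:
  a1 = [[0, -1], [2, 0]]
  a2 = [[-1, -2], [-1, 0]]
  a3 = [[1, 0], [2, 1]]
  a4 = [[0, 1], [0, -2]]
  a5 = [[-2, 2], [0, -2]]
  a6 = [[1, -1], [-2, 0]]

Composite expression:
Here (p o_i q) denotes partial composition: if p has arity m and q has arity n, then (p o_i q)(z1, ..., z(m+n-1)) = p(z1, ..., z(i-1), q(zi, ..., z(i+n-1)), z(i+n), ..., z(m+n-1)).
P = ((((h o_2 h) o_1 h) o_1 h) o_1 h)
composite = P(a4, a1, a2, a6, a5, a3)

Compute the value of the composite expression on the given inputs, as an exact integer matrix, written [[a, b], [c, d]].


[[4, 8], [-8, -16]]

h(a4, a1) = [[2, 0], [-4, 0]]
h(h(a4, a1), a2) = [[-2, -4], [4, 8]]
h(h(h(a4, a1), a2), a6) = [[6, 2], [-12, -4]]
h(a5, a3) = [[2, 2], [-4, -2]]
h(h(h(h(a4, a1), a2), a6), h(a5, a3)) = [[4, 8], [-8, -16]]


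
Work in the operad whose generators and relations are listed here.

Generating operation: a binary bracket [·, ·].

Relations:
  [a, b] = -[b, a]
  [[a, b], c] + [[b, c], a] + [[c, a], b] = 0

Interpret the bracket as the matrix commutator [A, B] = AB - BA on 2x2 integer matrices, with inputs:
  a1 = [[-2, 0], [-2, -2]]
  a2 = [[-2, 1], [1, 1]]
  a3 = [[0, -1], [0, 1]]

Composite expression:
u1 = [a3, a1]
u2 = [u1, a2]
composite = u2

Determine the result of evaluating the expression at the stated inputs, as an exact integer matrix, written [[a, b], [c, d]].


[a3, a1] = [[2, 0], [-2, -2]]
[[a3, a1], a2] = [[2, 4], [2, -2]]

[[2, 4], [2, -2]]


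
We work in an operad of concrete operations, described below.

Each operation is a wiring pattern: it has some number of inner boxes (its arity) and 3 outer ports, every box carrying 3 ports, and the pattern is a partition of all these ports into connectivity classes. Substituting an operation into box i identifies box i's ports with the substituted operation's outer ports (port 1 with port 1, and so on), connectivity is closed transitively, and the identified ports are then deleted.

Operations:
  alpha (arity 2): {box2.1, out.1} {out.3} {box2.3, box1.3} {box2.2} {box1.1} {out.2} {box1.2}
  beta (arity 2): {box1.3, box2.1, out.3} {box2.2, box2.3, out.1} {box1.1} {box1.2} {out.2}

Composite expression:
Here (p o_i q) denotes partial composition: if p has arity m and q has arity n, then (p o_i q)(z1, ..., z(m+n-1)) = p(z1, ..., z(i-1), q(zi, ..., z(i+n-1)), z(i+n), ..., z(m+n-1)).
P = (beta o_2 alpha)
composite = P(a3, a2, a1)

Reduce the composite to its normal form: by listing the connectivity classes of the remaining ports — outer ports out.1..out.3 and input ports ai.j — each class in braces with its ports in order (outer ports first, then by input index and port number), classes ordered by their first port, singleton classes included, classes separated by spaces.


{out.1} {out.2} {out.3, a1.1, a3.3} {a1.2} {a1.3, a2.3} {a2.1} {a2.2} {a3.1} {a3.2}


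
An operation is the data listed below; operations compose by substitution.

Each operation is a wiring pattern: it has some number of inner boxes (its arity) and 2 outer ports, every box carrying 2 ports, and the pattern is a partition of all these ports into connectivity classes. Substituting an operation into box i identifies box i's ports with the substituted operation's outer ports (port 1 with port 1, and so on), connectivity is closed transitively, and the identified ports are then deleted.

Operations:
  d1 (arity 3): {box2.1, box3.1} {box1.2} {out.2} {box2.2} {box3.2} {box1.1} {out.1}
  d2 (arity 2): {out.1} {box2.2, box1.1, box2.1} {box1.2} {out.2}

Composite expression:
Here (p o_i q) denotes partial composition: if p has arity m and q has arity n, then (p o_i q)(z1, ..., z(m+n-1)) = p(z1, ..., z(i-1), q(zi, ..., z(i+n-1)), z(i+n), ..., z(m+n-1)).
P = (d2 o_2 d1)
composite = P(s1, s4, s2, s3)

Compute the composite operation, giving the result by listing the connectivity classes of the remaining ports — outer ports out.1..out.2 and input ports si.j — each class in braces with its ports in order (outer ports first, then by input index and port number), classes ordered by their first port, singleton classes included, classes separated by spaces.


{out.1} {out.2} {s1.1} {s1.2} {s2.1, s3.1} {s2.2} {s3.2} {s4.1} {s4.2}
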